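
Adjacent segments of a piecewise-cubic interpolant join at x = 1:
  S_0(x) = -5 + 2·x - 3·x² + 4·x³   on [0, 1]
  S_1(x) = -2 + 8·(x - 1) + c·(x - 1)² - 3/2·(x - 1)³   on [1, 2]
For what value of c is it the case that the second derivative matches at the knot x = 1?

S_0''(x) = -6 + 24·x, so S_0''(1) = 18. On the right, S_1''(1) = 2c, so c = 9.

9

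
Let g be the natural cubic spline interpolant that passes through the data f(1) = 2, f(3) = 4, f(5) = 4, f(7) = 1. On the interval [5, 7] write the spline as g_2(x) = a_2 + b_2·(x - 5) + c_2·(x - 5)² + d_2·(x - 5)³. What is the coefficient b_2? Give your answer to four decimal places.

-0.8333

Put m_i = g'' at the i-th knot. Here h = (2, 2, 2) and Δ = (1, 0, -3/2), so the interior equations h_(i-1)·m_(i-1) + 2(h_(i-1)+h_i)·m_i + h_i·m_(i+1) = 6(Δ_i − Δ_(i-1)) read
  2·m_0 + 8·m_1 + 2·m_2 = 6(Δ_1 - Δ_0) = -6
  2·m_1 + 8·m_2 + 2·m_3 = 6(Δ_2 - Δ_1) = -9
Natural end conditions: m_0 = m_3 = 0.
Hence m_0 = 0, m_1 = -1/2, m_2 = -1, m_3 = 0.
On [5, 7], with g_2(x) = a_2 + b_2·(x - 5) + c_2·(x - 5)² + d_2·(x - 5)³: c_2 = m_2/2 = -1/2, d_2 = (m_3 - m_2)/(6h_2) = 1/12, b_2 = Δ_2 - h_2(2m_2 + m_3)/6 = -5/6.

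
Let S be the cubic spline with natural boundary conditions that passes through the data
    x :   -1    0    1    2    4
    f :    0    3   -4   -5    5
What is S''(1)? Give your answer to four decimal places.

Put σ_i = S'' at the i-th knot. Here h = (1, 1, 1, 2) and Δ = (3, -7, -1, 5), so the interior equations h_(i-1)·σ_(i-1) + 2(h_(i-1)+h_i)·σ_i + h_i·σ_(i+1) = 6(Δ_i − Δ_(i-1)) read
  1·σ_0 + 4·σ_1 + 1·σ_2 = 6(Δ_1 - Δ_0) = -60
  1·σ_1 + 4·σ_2 + 1·σ_3 = 6(Δ_2 - Δ_1) = 36
  1·σ_2 + 6·σ_3 + 2·σ_4 = 6(Δ_3 - Δ_2) = 36
Natural end conditions: σ_0 = σ_4 = 0.
Solving the tridiagonal system: σ_0 = 0, σ_1 = -780/43, σ_2 = 540/43, σ_3 = 168/43, σ_4 = 0.

12.5581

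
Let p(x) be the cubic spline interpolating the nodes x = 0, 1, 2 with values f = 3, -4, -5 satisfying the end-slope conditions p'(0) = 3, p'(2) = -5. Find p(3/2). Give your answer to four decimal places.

-4.5625

With σ_i denoting the second derivative at x_i, h_i = 1, 1, and Δ_i = (y_(i+1) − y_i)/h_i = -7, -1:
  1·σ_0 + 4·σ_1 + 1·σ_2 = 6(Δ_1 - Δ_0) = 36
Clamped end conditions give two more equations: 2h_0·σ_0 + h_0·σ_1 = 6(Δ_0 - p'(0)) = -60 and h_1·σ_1 + 2h_1·σ_2 = 6(p'(2) - Δ_1) = -24.
Solving: σ_0 = -43, σ_1 = 26, σ_2 = -25.
On [1, 2], p(x) = -4 - 11/2·(x - 1) + 13·(x - 1)² - 17/2·(x - 1)³.
With (x - 1) = 1/2: p(3/2) = -73/16.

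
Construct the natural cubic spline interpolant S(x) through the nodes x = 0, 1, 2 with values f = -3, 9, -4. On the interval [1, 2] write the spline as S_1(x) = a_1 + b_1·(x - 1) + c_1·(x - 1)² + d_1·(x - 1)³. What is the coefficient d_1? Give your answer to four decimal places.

Put m_i = S'' at the i-th knot. Here h = (1, 1) and Δ = (12, -13), so the interior equations h_(i-1)·m_(i-1) + 2(h_(i-1)+h_i)·m_i + h_i·m_(i+1) = 6(Δ_i − Δ_(i-1)) read
  1·m_0 + 4·m_1 + 1·m_2 = 6(Δ_1 - Δ_0) = -150
Natural end conditions: m_0 = m_2 = 0.
Forward elimination and back-substitution give m_0 = 0, m_1 = -75/2, m_2 = 0.
On [1, 2], with S_1(x) = a_1 + b_1·(x - 1) + c_1·(x - 1)² + d_1·(x - 1)³: c_1 = m_1/2 = -75/4, d_1 = (m_2 - m_1)/(6h_1) = 25/4, b_1 = Δ_1 - h_1(2m_1 + m_2)/6 = -1/2.

6.2500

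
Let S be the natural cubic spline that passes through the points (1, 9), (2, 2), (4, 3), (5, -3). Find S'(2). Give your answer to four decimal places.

With m_i denoting the second derivative at x_i, h_i = 1, 2, 1, and Δ_i = (y_(i+1) − y_i)/h_i = -7, 1/2, -6:
  1·m_0 + 6·m_1 + 2·m_2 = 6(Δ_1 - Δ_0) = 45
  2·m_1 + 6·m_2 + 1·m_3 = 6(Δ_2 - Δ_1) = -39
Natural end conditions: m_0 = m_3 = 0.
Solving the tridiagonal system: m_0 = 0, m_1 = 87/8, m_2 = -81/8, m_3 = 0.
On [2, 4], S'(t) = b_1 + 2c_1·(t - 2) + 3d_1·(t - 2)² with b_1 = Δ_1 - h_1(2m_1 + m_2)/6 = -27/8, c_1 = m_1/2 = 87/16, d_1 = (m_2 - m_1)/(6h_1) = -7/4. So S'(2) = -27/8.

-3.3750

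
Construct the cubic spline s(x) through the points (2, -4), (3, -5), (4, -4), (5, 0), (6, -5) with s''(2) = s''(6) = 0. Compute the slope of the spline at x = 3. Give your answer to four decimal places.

-0.6786

Let σ_i = s''(x_i). Step sizes h_i = 1, 1, 1, 1; slopes of the chords Δ_i = (y_(i+1) - y_i)/h_i = -1, 1, 4, -5.
  1·σ_0 + 4·σ_1 + 1·σ_2 = 6(Δ_1 - Δ_0) = 12
  1·σ_1 + 4·σ_2 + 1·σ_3 = 6(Δ_2 - Δ_1) = 18
  1·σ_2 + 4·σ_3 + 1·σ_4 = 6(Δ_3 - Δ_2) = -54
Natural end conditions: σ_0 = σ_4 = 0.
Hence σ_0 = 0, σ_1 = 27/28, σ_2 = 57/7, σ_3 = -435/28, σ_4 = 0.
On [3, 4], s'(x) = b_1 + 2c_1·(x - 3) + 3d_1·(x - 3)² with b_1 = Δ_1 - h_1(2σ_1 + σ_2)/6 = -19/28, c_1 = σ_1/2 = 27/56, d_1 = (σ_2 - σ_1)/(6h_1) = 67/56. So s'(3) = -19/28.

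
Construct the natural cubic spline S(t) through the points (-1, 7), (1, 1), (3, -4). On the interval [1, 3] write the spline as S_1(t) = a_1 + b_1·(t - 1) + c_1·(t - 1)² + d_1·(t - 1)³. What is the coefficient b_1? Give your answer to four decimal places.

-2.7500

With σ_i denoting the second derivative at x_i, h_i = 2, 2, and Δ_i = (y_(i+1) − y_i)/h_i = -3, -5/2:
  2·σ_0 + 8·σ_1 + 2·σ_2 = 6(Δ_1 - Δ_0) = 3
Natural end conditions: σ_0 = σ_2 = 0.
Hence σ_0 = 0, σ_1 = 3/8, σ_2 = 0.
On [1, 3], with S_1(t) = a_1 + b_1·(t - 1) + c_1·(t - 1)² + d_1·(t - 1)³: c_1 = σ_1/2 = 3/16, d_1 = (σ_2 - σ_1)/(6h_1) = -1/32, b_1 = Δ_1 - h_1(2σ_1 + σ_2)/6 = -11/4.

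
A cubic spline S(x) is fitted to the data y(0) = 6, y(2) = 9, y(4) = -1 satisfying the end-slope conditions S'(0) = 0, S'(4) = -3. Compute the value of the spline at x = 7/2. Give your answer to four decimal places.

Put M_i = S'' at the i-th knot. Here h = (2, 2) and Δ = (3/2, -5), so the interior equations h_(i-1)·M_(i-1) + 2(h_(i-1)+h_i)·M_i + h_i·M_(i+1) = 6(Δ_i − Δ_(i-1)) read
  2·M_0 + 8·M_1 + 2·M_2 = 6(Δ_1 - Δ_0) = -39
Clamped end conditions give two more equations: 2h_0·M_0 + h_0·M_1 = 6(Δ_0 - S'(0)) = 9 and h_1·M_1 + 2h_1·M_2 = 6(S'(4) - Δ_1) = 12.
Forward elimination and back-substitution give M_0 = 51/8, M_1 = -33/4, M_2 = 57/8.
On [2, 4], S(x) = 9 - 15/8·(x - 2) - 33/8·(x - 2)² + 41/32·(x - 2)³.
With (x - 2) = 3/2: S(7/2) = 315/256.

1.2305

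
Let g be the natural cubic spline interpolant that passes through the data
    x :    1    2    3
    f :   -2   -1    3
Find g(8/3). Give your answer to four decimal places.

1.4444

Put M_i = g'' at the i-th knot. Here h = (1, 1) and Δ = (1, 4), so the interior equations h_(i-1)·M_(i-1) + 2(h_(i-1)+h_i)·M_i + h_i·M_(i+1) = 6(Δ_i − Δ_(i-1)) read
  1·M_0 + 4·M_1 + 1·M_2 = 6(Δ_1 - Δ_0) = 18
Natural end conditions: M_0 = M_2 = 0.
Solving: M_0 = 0, M_1 = 9/2, M_2 = 0.
On [2, 3], g(x) = -1 + 5/2·(x - 2) + 9/4·(x - 2)² - 3/4·(x - 2)³.
With (x - 2) = 2/3: g(8/3) = 13/9.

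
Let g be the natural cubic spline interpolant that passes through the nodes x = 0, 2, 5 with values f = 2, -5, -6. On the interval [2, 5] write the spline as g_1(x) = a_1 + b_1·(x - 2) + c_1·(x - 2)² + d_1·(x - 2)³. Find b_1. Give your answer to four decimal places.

Put M_i = g'' at the i-th knot. Here h = (2, 3) and Δ = (-7/2, -1/3), so the interior equations h_(i-1)·M_(i-1) + 2(h_(i-1)+h_i)·M_i + h_i·M_(i+1) = 6(Δ_i − Δ_(i-1)) read
  2·M_0 + 10·M_1 + 3·M_2 = 6(Δ_1 - Δ_0) = 19
Natural end conditions: M_0 = M_2 = 0.
Solving the tridiagonal system: M_0 = 0, M_1 = 19/10, M_2 = 0.
On [2, 5], with g_1(x) = a_1 + b_1·(x - 2) + c_1·(x - 2)² + d_1·(x - 2)³: c_1 = M_1/2 = 19/20, d_1 = (M_2 - M_1)/(6h_1) = -19/180, b_1 = Δ_1 - h_1(2M_1 + M_2)/6 = -67/30.

-2.2333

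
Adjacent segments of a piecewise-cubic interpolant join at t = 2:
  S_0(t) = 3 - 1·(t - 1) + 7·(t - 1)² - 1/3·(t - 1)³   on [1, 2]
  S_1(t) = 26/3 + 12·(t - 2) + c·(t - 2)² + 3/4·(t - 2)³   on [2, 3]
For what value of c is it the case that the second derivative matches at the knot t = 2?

6

S_0''(t) = 14 - 2·(t - 1), so S_0''(2) = 12. On the right, S_1''(2) = 2c, so c = 6.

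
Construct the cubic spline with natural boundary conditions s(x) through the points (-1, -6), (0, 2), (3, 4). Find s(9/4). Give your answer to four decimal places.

Let M_i = s''(x_i). Step sizes h_i = 1, 3; slopes of the chords Δ_i = (y_(i+1) - y_i)/h_i = 8, 2/3.
  1·M_0 + 8·M_1 + 3·M_2 = 6(Δ_1 - Δ_0) = -44
Natural end conditions: M_0 = M_2 = 0.
Solving the tridiagonal system: M_0 = 0, M_1 = -11/2, M_2 = 0.
On [0, 3], s(x) = 2 + 37/6·x - 11/4·x² + 11/36·x³.
With x = 9/4: s(9/4) = 1391/256.

5.4336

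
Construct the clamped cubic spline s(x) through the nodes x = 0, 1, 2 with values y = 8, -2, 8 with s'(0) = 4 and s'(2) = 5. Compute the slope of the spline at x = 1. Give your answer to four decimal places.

-2.2500

Let M_i = s''(x_i). Step sizes h_i = 1, 1; slopes of the chords Δ_i = (y_(i+1) - y_i)/h_i = -10, 10.
  1·M_0 + 4·M_1 + 1·M_2 = 6(Δ_1 - Δ_0) = 120
Clamped end conditions give two more equations: 2h_0·M_0 + h_0·M_1 = 6(Δ_0 - s'(0)) = -84 and h_1·M_1 + 2h_1·M_2 = 6(s'(2) - Δ_1) = -30.
Solving the tridiagonal system: M_0 = -143/2, M_1 = 59, M_2 = -89/2.
On [1, 2], s'(x) = b_1 + 2c_1·(x - 1) + 3d_1·(x - 1)² with b_1 = Δ_1 - h_1(2M_1 + M_2)/6 = -9/4, c_1 = M_1/2 = 59/2, d_1 = (M_2 - M_1)/(6h_1) = -69/4. So s'(1) = -9/4.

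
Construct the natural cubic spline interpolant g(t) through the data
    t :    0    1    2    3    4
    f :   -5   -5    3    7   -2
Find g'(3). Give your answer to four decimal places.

Let m_i = g''(x_i). Step sizes h_i = 1, 1, 1, 1; slopes of the chords Δ_i = (y_(i+1) - y_i)/h_i = 0, 8, 4, -9.
  1·m_0 + 4·m_1 + 1·m_2 = 6(Δ_1 - Δ_0) = 48
  1·m_1 + 4·m_2 + 1·m_3 = 6(Δ_2 - Δ_1) = -24
  1·m_2 + 4·m_3 + 1·m_4 = 6(Δ_3 - Δ_2) = -78
Natural end conditions: m_0 = m_4 = 0.
Forward elimination and back-substitution give m_0 = 0, m_1 = 369/28, m_2 = -33/7, m_3 = -513/28, m_4 = 0.
On [3, 4], g'(t) = b_3 + 2c_3·(t - 3) + 3d_3·(t - 3)² with b_3 = Δ_3 - h_3(2m_3 + m_4)/6 = -81/28, c_3 = m_3/2 = -513/56, d_3 = (m_4 - m_3)/(6h_3) = 171/56. So g'(3) = -81/28.

-2.8929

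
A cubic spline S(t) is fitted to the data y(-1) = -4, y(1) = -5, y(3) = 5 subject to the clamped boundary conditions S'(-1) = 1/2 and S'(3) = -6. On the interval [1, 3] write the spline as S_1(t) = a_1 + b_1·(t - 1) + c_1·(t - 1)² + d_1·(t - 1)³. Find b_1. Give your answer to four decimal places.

4.7500

Put M_i = S'' at the i-th knot. Here h = (2, 2) and Δ = (-1/2, 5), so the interior equations h_(i-1)·M_(i-1) + 2(h_(i-1)+h_i)·M_i + h_i·M_(i+1) = 6(Δ_i − Δ_(i-1)) read
  2·M_0 + 8·M_1 + 2·M_2 = 6(Δ_1 - Δ_0) = 33
Clamped end conditions give two more equations: 2h_0·M_0 + h_0·M_1 = 6(Δ_0 - S'(-1)) = -6 and h_1·M_1 + 2h_1·M_2 = 6(S'(3) - Δ_1) = -66.
Solving: M_0 = -29/4, M_1 = 23/2, M_2 = -89/4.
On [1, 3], with S_1(t) = a_1 + b_1·(t - 1) + c_1·(t - 1)² + d_1·(t - 1)³: c_1 = M_1/2 = 23/4, d_1 = (M_2 - M_1)/(6h_1) = -45/16, b_1 = Δ_1 - h_1(2M_1 + M_2)/6 = 19/4.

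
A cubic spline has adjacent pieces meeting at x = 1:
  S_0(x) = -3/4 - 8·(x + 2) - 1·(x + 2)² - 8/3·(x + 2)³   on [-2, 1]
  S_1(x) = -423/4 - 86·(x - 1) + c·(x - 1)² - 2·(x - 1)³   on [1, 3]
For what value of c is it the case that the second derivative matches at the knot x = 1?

-25

S_0''(x) = -2 - 16·(x + 2), so S_0''(1) = -50. On the right, S_1''(1) = 2c, so c = -25.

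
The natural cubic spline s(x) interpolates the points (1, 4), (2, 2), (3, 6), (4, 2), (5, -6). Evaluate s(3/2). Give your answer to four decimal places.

With m_i denoting the second derivative at x_i, h_i = 1, 1, 1, 1, and Δ_i = (y_(i+1) − y_i)/h_i = -2, 4, -4, -8:
  1·m_0 + 4·m_1 + 1·m_2 = 6(Δ_1 - Δ_0) = 36
  1·m_1 + 4·m_2 + 1·m_3 = 6(Δ_2 - Δ_1) = -48
  1·m_2 + 4·m_3 + 1·m_4 = 6(Δ_3 - Δ_2) = -24
Natural end conditions: m_0 = m_4 = 0.
Hence m_0 = 0, m_1 = 177/14, m_2 = -102/7, m_3 = -33/14, m_4 = 0.
On [1, 2], s(x) = 4 - 115/28·(x - 1) + 0·(x - 1)² + 59/28·(x - 1)³.
With (x - 1) = 1/2: s(3/2) = 495/224.

2.2098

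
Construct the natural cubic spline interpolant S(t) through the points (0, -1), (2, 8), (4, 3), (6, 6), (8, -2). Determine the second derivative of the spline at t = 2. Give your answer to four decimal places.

-6.7768

Let σ_i = S''(x_i). Step sizes h_i = 2, 2, 2, 2; slopes of the chords Δ_i = (y_(i+1) - y_i)/h_i = 9/2, -5/2, 3/2, -4.
  2·σ_0 + 8·σ_1 + 2·σ_2 = 6(Δ_1 - Δ_0) = -42
  2·σ_1 + 8·σ_2 + 2·σ_3 = 6(Δ_2 - Δ_1) = 24
  2·σ_2 + 8·σ_3 + 2·σ_4 = 6(Δ_3 - Δ_2) = -33
Natural end conditions: σ_0 = σ_4 = 0.
Solving the tridiagonal system: σ_0 = 0, σ_1 = -759/112, σ_2 = 171/28, σ_3 = -633/112, σ_4 = 0.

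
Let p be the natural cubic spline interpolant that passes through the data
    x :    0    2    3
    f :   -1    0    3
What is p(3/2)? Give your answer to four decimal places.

Write M_i for p''(x_i). With h_i = 2, 1 and divided differences Δ_i = 1/2, 3, the continuity of p' gives the tridiagonal system
  2·M_0 + 6·M_1 + 1·M_2 = 6(Δ_1 - Δ_0) = 15
Natural end conditions: M_0 = M_2 = 0.
Hence M_0 = 0, M_1 = 5/2, M_2 = 0.
On [0, 2], p(x) = -1 - 1/3·x + 0·x² + 5/24·x³.
With x = 3/2: p(3/2) = -51/64.

-0.7969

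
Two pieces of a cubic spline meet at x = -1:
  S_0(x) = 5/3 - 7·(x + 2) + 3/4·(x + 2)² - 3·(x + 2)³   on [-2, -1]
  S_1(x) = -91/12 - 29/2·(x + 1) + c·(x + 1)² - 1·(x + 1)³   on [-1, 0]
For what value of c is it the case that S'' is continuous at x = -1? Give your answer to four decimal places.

-8.2500

S_0''(x) = 3/2 - 18·(x + 2), so S_0''(-1) = -33/2. On the right, S_1''(-1) = 2c, so c = -33/4.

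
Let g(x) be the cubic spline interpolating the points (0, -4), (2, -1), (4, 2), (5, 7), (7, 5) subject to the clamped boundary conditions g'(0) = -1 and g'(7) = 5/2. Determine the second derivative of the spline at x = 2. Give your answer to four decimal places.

-2.8443

Put m_i = g'' at the i-th knot. Here h = (2, 2, 1, 2) and Δ = (3/2, 3/2, 5, -1), so the interior equations h_(i-1)·m_(i-1) + 2(h_(i-1)+h_i)·m_i + h_i·m_(i+1) = 6(Δ_i − Δ_(i-1)) read
  2·m_0 + 8·m_1 + 2·m_2 = 6(Δ_1 - Δ_0) = 0
  2·m_1 + 6·m_2 + 1·m_3 = 6(Δ_2 - Δ_1) = 21
  1·m_2 + 6·m_3 + 2·m_4 = 6(Δ_3 - Δ_2) = -36
Clamped end conditions give two more equations: 2h_0·m_0 + h_0·m_1 = 6(Δ_0 - g'(0)) = 15 and h_3·m_3 + 2h_3·m_4 = 6(g'(7) - Δ_3) = 21.
Forward elimination and back-substitution give m_0 = 631/122, m_1 = -347/122, m_2 = 757/122, m_3 = -643/61, m_4 = 2567/244.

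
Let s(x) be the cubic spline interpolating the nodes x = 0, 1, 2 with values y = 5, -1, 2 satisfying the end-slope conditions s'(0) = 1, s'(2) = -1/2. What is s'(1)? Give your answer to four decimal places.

-2.3750

With M_i denoting the second derivative at x_i, h_i = 1, 1, and Δ_i = (y_(i+1) − y_i)/h_i = -6, 3:
  1·M_0 + 4·M_1 + 1·M_2 = 6(Δ_1 - Δ_0) = 54
Clamped end conditions give two more equations: 2h_0·M_0 + h_0·M_1 = 6(Δ_0 - s'(0)) = -42 and h_1·M_1 + 2h_1·M_2 = 6(s'(2) - Δ_1) = -21.
Forward elimination and back-substitution give M_0 = -141/4, M_1 = 57/2, M_2 = -99/4.
On [1, 2], s'(x) = b_1 + 2c_1·(x - 1) + 3d_1·(x - 1)² with b_1 = Δ_1 - h_1(2M_1 + M_2)/6 = -19/8, c_1 = M_1/2 = 57/4, d_1 = (M_2 - M_1)/(6h_1) = -71/8. So s'(1) = -19/8.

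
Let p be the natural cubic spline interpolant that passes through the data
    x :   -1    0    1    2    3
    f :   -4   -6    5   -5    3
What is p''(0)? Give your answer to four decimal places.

31.8214

Put σ_i = p'' at the i-th knot. Here h = (1, 1, 1, 1) and Δ = (-2, 11, -10, 8), so the interior equations h_(i-1)·σ_(i-1) + 2(h_(i-1)+h_i)·σ_i + h_i·σ_(i+1) = 6(Δ_i − Δ_(i-1)) read
  1·σ_0 + 4·σ_1 + 1·σ_2 = 6(Δ_1 - Δ_0) = 78
  1·σ_1 + 4·σ_2 + 1·σ_3 = 6(Δ_2 - Δ_1) = -126
  1·σ_2 + 4·σ_3 + 1·σ_4 = 6(Δ_3 - Δ_2) = 108
Natural end conditions: σ_0 = σ_4 = 0.
Hence σ_0 = 0, σ_1 = 891/28, σ_2 = -345/7, σ_3 = 1101/28, σ_4 = 0.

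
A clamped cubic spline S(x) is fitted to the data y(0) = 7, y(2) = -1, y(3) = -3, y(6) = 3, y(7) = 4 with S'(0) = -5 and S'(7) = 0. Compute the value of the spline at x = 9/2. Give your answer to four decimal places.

-0.9716

With m_i denoting the second derivative at x_i, h_i = 2, 1, 3, 1, and Δ_i = (y_(i+1) − y_i)/h_i = -4, -2, 2, 1:
  2·m_0 + 6·m_1 + 1·m_2 = 6(Δ_1 - Δ_0) = 12
  1·m_1 + 8·m_2 + 3·m_3 = 6(Δ_2 - Δ_1) = 24
  3·m_2 + 8·m_3 + 1·m_4 = 6(Δ_3 - Δ_2) = -6
Clamped end conditions give two more equations: 2h_0·m_0 + h_0·m_1 = 6(Δ_0 - S'(0)) = 6 and h_3·m_3 + 2h_3·m_4 = 6(S'(7) - Δ_3) = -6.
Forward elimination and back-substitution give m_0 = 21/22, m_1 = 12/11, m_2 = 39/11, m_3 = -20/11, m_4 = -23/11.
On [3, 6], S(x) = -3 - 7/11·(x - 3) + 39/22·(x - 3)² - 59/198·(x - 3)³.
With (x - 3) = 3/2: S(9/2) = -171/176.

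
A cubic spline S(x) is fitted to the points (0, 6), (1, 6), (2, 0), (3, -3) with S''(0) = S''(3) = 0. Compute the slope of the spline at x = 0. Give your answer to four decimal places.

Write m_i for S''(x_i). With h_i = 1, 1, 1 and divided differences Δ_i = 0, -6, -3, the continuity of S' gives the tridiagonal system
  1·m_0 + 4·m_1 + 1·m_2 = 6(Δ_1 - Δ_0) = -36
  1·m_1 + 4·m_2 + 1·m_3 = 6(Δ_2 - Δ_1) = 18
Natural end conditions: m_0 = m_3 = 0.
Solving: m_0 = 0, m_1 = -54/5, m_2 = 36/5, m_3 = 0.
On [0, 1], S'(x) = b_0 + 2c_0·x + 3d_0·x² with b_0 = Δ_0 - h_0(2m_0 + m_1)/6 = 9/5, c_0 = m_0/2 = 0, d_0 = (m_1 - m_0)/(6h_0) = -9/5. So S'(0) = 9/5.

1.8000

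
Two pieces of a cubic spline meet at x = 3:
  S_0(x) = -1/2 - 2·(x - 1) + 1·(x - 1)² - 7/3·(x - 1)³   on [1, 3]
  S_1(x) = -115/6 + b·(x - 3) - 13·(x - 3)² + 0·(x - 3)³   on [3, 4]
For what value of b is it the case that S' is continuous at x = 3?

-26

S_0'(x) = -2 + 2·(x - 1) - 7·(x - 1)², so S_0'(3) = -26. On the right, S_1'(3) = b, so b = -26.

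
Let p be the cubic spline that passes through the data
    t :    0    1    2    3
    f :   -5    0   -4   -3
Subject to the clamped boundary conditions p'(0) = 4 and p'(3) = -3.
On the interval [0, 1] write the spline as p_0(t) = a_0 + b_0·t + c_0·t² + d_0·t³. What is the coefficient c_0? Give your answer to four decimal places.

Let m_i = p''(x_i). Step sizes h_i = 1, 1, 1; slopes of the chords Δ_i = (y_(i+1) - y_i)/h_i = 5, -4, 1.
  1·m_0 + 4·m_1 + 1·m_2 = 6(Δ_1 - Δ_0) = -54
  1·m_1 + 4·m_2 + 1·m_3 = 6(Δ_2 - Δ_1) = 30
Clamped end conditions give two more equations: 2h_0·m_0 + h_0·m_1 = 6(Δ_0 - p'(0)) = 6 and h_2·m_2 + 2h_2·m_3 = 6(p'(3) - Δ_2) = -24.
Solving the tridiagonal system: m_0 = 206/15, m_1 = -322/15, m_2 = 272/15, m_3 = -316/15.
On [0, 1], with p_0(t) = a_0 + b_0·t + c_0·t² + d_0·t³: c_0 = m_0/2 = 103/15, d_0 = (m_1 - m_0)/(6h_0) = -88/15, b_0 = Δ_0 - h_0(2m_0 + m_1)/6 = 4.

6.8667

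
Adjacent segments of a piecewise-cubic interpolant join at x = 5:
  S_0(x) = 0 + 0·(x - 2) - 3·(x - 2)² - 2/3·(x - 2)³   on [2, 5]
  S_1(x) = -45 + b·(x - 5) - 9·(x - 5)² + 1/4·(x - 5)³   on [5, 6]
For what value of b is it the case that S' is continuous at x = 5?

S_0'(x) = 0 - 6·(x - 2) - 2·(x - 2)², so S_0'(5) = -36. On the right, S_1'(5) = b, so b = -36.

-36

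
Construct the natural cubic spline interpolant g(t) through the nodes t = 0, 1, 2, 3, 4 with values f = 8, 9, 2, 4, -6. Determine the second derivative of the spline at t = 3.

-24

Put m_i = g'' at the i-th knot. Here h = (1, 1, 1, 1) and Δ = (1, -7, 2, -10), so the interior equations h_(i-1)·m_(i-1) + 2(h_(i-1)+h_i)·m_i + h_i·m_(i+1) = 6(Δ_i − Δ_(i-1)) read
  1·m_0 + 4·m_1 + 1·m_2 = 6(Δ_1 - Δ_0) = -48
  1·m_1 + 4·m_2 + 1·m_3 = 6(Δ_2 - Δ_1) = 54
  1·m_2 + 4·m_3 + 1·m_4 = 6(Δ_3 - Δ_2) = -72
Natural end conditions: m_0 = m_4 = 0.
Solving the tridiagonal system: m_0 = 0, m_1 = -18, m_2 = 24, m_3 = -24, m_4 = 0.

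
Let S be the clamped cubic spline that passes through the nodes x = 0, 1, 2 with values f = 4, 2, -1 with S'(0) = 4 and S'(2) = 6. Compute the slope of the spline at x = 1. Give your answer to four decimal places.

-6.2500

Let M_i = S''(x_i). Step sizes h_i = 1, 1; slopes of the chords Δ_i = (y_(i+1) - y_i)/h_i = -2, -3.
  1·M_0 + 4·M_1 + 1·M_2 = 6(Δ_1 - Δ_0) = -6
Clamped end conditions give two more equations: 2h_0·M_0 + h_0·M_1 = 6(Δ_0 - S'(0)) = -36 and h_1·M_1 + 2h_1·M_2 = 6(S'(2) - Δ_1) = 54.
Hence M_0 = -31/2, M_1 = -5, M_2 = 59/2.
On [1, 2], S'(x) = b_1 + 2c_1·(x - 1) + 3d_1·(x - 1)² with b_1 = Δ_1 - h_1(2M_1 + M_2)/6 = -25/4, c_1 = M_1/2 = -5/2, d_1 = (M_2 - M_1)/(6h_1) = 23/4. So S'(1) = -25/4.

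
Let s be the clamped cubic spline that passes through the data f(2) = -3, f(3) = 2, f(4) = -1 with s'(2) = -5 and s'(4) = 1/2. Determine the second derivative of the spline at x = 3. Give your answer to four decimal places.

-29.5000

Let m_i = s''(x_i). Step sizes h_i = 1, 1; slopes of the chords Δ_i = (y_(i+1) - y_i)/h_i = 5, -3.
  1·m_0 + 4·m_1 + 1·m_2 = 6(Δ_1 - Δ_0) = -48
Clamped end conditions give two more equations: 2h_0·m_0 + h_0·m_1 = 6(Δ_0 - s'(2)) = 60 and h_1·m_1 + 2h_1·m_2 = 6(s'(4) - Δ_1) = 21.
Forward elimination and back-substitution give m_0 = 179/4, m_1 = -59/2, m_2 = 101/4.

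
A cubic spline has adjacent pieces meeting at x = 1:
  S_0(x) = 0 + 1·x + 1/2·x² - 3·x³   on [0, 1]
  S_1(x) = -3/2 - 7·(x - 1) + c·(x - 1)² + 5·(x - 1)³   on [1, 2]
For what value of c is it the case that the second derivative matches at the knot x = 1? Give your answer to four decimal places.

-8.5000

S_0''(x) = 1 - 18·x, so S_0''(1) = -17. On the right, S_1''(1) = 2c, so c = -17/2.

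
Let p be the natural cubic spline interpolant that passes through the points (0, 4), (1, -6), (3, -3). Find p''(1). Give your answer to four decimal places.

11.5000

Write σ_i for p''(x_i). With h_i = 1, 2 and divided differences Δ_i = -10, 3/2, the continuity of p' gives the tridiagonal system
  1·σ_0 + 6·σ_1 + 2·σ_2 = 6(Δ_1 - Δ_0) = 69
Natural end conditions: σ_0 = σ_2 = 0.
Solving the tridiagonal system: σ_0 = 0, σ_1 = 23/2, σ_2 = 0.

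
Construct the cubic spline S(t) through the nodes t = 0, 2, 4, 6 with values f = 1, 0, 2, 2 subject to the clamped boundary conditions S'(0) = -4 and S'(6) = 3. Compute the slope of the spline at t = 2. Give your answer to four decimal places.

Put M_i = S'' at the i-th knot. Here h = (2, 2, 2) and Δ = (-1/2, 1, 0), so the interior equations h_(i-1)·M_(i-1) + 2(h_(i-1)+h_i)·M_i + h_i·M_(i+1) = 6(Δ_i − Δ_(i-1)) read
  2·M_0 + 8·M_1 + 2·M_2 = 6(Δ_1 - Δ_0) = 9
  2·M_1 + 8·M_2 + 2·M_3 = 6(Δ_2 - Δ_1) = -6
Clamped end conditions give two more equations: 2h_0·M_0 + h_0·M_1 = 6(Δ_0 - S'(0)) = 21 and h_2·M_2 + 2h_2·M_3 = 6(S'(6) - Δ_2) = 18.
Forward elimination and back-substitution give M_0 = 151/30, M_1 = 13/30, M_2 = -34/15, M_3 = 169/30.
On [2, 4], S'(t) = b_1 + 2c_1·(t - 2) + 3d_1·(t - 2)² with b_1 = Δ_1 - h_1(2M_1 + M_2)/6 = 22/15, c_1 = M_1/2 = 13/60, d_1 = (M_2 - M_1)/(6h_1) = -9/40. So S'(2) = 22/15.

1.4667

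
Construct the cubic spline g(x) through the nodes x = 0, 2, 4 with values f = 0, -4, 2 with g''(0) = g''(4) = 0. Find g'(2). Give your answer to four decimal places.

Write m_i for g''(x_i). With h_i = 2, 2 and divided differences Δ_i = -2, 3, the continuity of g' gives the tridiagonal system
  2·m_0 + 8·m_1 + 2·m_2 = 6(Δ_1 - Δ_0) = 30
Natural end conditions: m_0 = m_2 = 0.
Solving the tridiagonal system: m_0 = 0, m_1 = 15/4, m_2 = 0.
On [2, 4], g'(x) = b_1 + 2c_1·(x - 2) + 3d_1·(x - 2)² with b_1 = Δ_1 - h_1(2m_1 + m_2)/6 = 1/2, c_1 = m_1/2 = 15/8, d_1 = (m_2 - m_1)/(6h_1) = -5/16. So g'(2) = 1/2.

0.5000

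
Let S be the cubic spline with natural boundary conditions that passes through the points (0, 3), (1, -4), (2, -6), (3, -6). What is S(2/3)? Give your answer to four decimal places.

-2.1111

Put m_i = S'' at the i-th knot. Here h = (1, 1, 1) and Δ = (-7, -2, 0), so the interior equations h_(i-1)·m_(i-1) + 2(h_(i-1)+h_i)·m_i + h_i·m_(i+1) = 6(Δ_i − Δ_(i-1)) read
  1·m_0 + 4·m_1 + 1·m_2 = 6(Δ_1 - Δ_0) = 30
  1·m_1 + 4·m_2 + 1·m_3 = 6(Δ_2 - Δ_1) = 12
Natural end conditions: m_0 = m_3 = 0.
Solving the tridiagonal system: m_0 = 0, m_1 = 36/5, m_2 = 6/5, m_3 = 0.
On [0, 1], S(x) = 3 - 41/5·x + 0·x² + 6/5·x³.
With x = 2/3: S(2/3) = -19/9.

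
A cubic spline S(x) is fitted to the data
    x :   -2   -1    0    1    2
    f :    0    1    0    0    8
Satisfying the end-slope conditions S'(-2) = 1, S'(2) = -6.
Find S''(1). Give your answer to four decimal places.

Put σ_i = S'' at the i-th knot. Here h = (1, 1, 1, 1) and Δ = (1, -1, 0, 8), so the interior equations h_(i-1)·σ_(i-1) + 2(h_(i-1)+h_i)·σ_i + h_i·σ_(i+1) = 6(Δ_i − Δ_(i-1)) read
  1·σ_0 + 4·σ_1 + 1·σ_2 = 6(Δ_1 - Δ_0) = -12
  1·σ_1 + 4·σ_2 + 1·σ_3 = 6(Δ_2 - Δ_1) = 6
  1·σ_2 + 4·σ_3 + 1·σ_4 = 6(Δ_3 - Δ_2) = 48
Clamped end conditions give two more equations: 2h_0·σ_0 + h_0·σ_1 = 6(Δ_0 - S'(-2)) = 0 and h_3·σ_3 + 2h_3·σ_4 = 6(S'(2) - Δ_3) = -84.
Solving the tridiagonal system: σ_0 = 29/28, σ_1 = -29/14, σ_2 = -19/4, σ_3 = 379/14, σ_4 = -1555/28.

27.0714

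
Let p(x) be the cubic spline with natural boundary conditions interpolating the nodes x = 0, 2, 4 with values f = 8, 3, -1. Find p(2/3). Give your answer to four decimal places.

Let M_i = p''(x_i). Step sizes h_i = 2, 2; slopes of the chords Δ_i = (y_(i+1) - y_i)/h_i = -5/2, -2.
  2·M_0 + 8·M_1 + 2·M_2 = 6(Δ_1 - Δ_0) = 3
Natural end conditions: M_0 = M_2 = 0.
Solving the tridiagonal system: M_0 = 0, M_1 = 3/8, M_2 = 0.
On [0, 2], p(x) = 8 - 21/8·x + 0·x² + 1/32·x³.
With x = 2/3: p(2/3) = 169/27.

6.2593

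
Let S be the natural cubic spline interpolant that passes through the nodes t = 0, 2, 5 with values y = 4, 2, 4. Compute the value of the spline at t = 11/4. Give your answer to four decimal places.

Let σ_i = S''(x_i). Step sizes h_i = 2, 3; slopes of the chords Δ_i = (y_(i+1) - y_i)/h_i = -1, 2/3.
  2·σ_0 + 10·σ_1 + 3·σ_2 = 6(Δ_1 - Δ_0) = 10
Natural end conditions: σ_0 = σ_2 = 0.
Solving the tridiagonal system: σ_0 = 0, σ_1 = 1, σ_2 = 0.
On [2, 5], S(t) = 2 - 1/3·(t - 2) + 1/2·(t - 2)² - 1/18·(t - 2)³.
With (t - 2) = 3/4: S(11/4) = 257/128.

2.0078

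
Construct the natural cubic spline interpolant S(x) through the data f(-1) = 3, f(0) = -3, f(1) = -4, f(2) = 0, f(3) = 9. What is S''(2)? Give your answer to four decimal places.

6.4286

Write M_i for S''(x_i). With h_i = 1, 1, 1, 1 and divided differences Δ_i = -6, -1, 4, 9, the continuity of S' gives the tridiagonal system
  1·M_0 + 4·M_1 + 1·M_2 = 6(Δ_1 - Δ_0) = 30
  1·M_1 + 4·M_2 + 1·M_3 = 6(Δ_2 - Δ_1) = 30
  1·M_2 + 4·M_3 + 1·M_4 = 6(Δ_3 - Δ_2) = 30
Natural end conditions: M_0 = M_4 = 0.
Forward elimination and back-substitution give M_0 = 0, M_1 = 45/7, M_2 = 30/7, M_3 = 45/7, M_4 = 0.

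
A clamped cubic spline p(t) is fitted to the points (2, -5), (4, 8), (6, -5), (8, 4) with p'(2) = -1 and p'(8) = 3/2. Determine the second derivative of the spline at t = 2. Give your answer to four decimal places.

20.7333

Let σ_i = p''(x_i). Step sizes h_i = 2, 2, 2; slopes of the chords Δ_i = (y_(i+1) - y_i)/h_i = 13/2, -13/2, 9/2.
  2·σ_0 + 8·σ_1 + 2·σ_2 = 6(Δ_1 - Δ_0) = -78
  2·σ_1 + 8·σ_2 + 2·σ_3 = 6(Δ_2 - Δ_1) = 66
Clamped end conditions give two more equations: 2h_0·σ_0 + h_0·σ_1 = 6(Δ_0 - p'(2)) = 45 and h_2·σ_2 + 2h_2·σ_3 = 6(p'(8) - Δ_2) = -18.
Solving the tridiagonal system: σ_0 = 311/15, σ_1 = -569/30, σ_2 = 242/15, σ_3 = -377/30.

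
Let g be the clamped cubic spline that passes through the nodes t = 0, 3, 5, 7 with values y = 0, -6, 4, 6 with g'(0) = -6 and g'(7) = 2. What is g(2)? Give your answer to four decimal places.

-7.3634

Write M_i for g''(x_i). With h_i = 3, 2, 2 and divided differences Δ_i = -2, 5, 1, the continuity of g' gives the tridiagonal system
  3·M_0 + 10·M_1 + 2·M_2 = 6(Δ_1 - Δ_0) = 42
  2·M_1 + 8·M_2 + 2·M_3 = 6(Δ_2 - Δ_1) = -24
Clamped end conditions give two more equations: 2h_0·M_0 + h_0·M_1 = 6(Δ_0 - g'(0)) = 24 and h_2·M_2 + 2h_2·M_3 = 6(g'(7) - Δ_2) = 6.
Solving: M_0 = 60/37, M_1 = 176/37, M_2 = -193/37, M_3 = 152/37.
On [0, 3], g(t) = 0 - 6·t + 30/37·t² + 58/333·t³.
With t = 2: g(2) = -2452/333.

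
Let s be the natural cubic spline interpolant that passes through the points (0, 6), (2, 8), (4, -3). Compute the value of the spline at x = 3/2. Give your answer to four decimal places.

Let m_i = s''(x_i). Step sizes h_i = 2, 2; slopes of the chords Δ_i = (y_(i+1) - y_i)/h_i = 1, -11/2.
  2·m_0 + 8·m_1 + 2·m_2 = 6(Δ_1 - Δ_0) = -39
Natural end conditions: m_0 = m_2 = 0.
Solving the tridiagonal system: m_0 = 0, m_1 = -39/8, m_2 = 0.
On [0, 2], s(x) = 6 + 21/8·x + 0·x² - 13/32·x³.
With x = 3/2: s(3/2) = 2193/256.

8.5664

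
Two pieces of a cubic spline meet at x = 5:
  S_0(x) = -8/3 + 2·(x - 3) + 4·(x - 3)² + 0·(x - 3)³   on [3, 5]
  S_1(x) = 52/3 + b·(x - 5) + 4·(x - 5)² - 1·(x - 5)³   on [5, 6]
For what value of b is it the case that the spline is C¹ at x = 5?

S_0'(x) = 2 + 8·(x - 3) + 0·(x - 3)², so S_0'(5) = 18. On the right, S_1'(5) = b, so b = 18.

18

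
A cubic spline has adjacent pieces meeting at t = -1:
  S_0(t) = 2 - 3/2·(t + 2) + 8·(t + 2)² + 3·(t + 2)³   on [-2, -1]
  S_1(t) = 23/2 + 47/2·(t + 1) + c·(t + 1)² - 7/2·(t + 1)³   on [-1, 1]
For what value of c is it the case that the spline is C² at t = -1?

S_0''(t) = 16 + 18·(t + 2), so S_0''(-1) = 34. On the right, S_1''(-1) = 2c, so c = 17.

17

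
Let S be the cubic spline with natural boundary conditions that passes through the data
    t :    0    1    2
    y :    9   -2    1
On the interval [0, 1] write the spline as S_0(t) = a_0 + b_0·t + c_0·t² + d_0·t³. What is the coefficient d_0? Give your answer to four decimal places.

3.5000

Put M_i = S'' at the i-th knot. Here h = (1, 1) and Δ = (-11, 3), so the interior equations h_(i-1)·M_(i-1) + 2(h_(i-1)+h_i)·M_i + h_i·M_(i+1) = 6(Δ_i − Δ_(i-1)) read
  1·M_0 + 4·M_1 + 1·M_2 = 6(Δ_1 - Δ_0) = 84
Natural end conditions: M_0 = M_2 = 0.
Forward elimination and back-substitution give M_0 = 0, M_1 = 21, M_2 = 0.
On [0, 1], with S_0(t) = a_0 + b_0·t + c_0·t² + d_0·t³: c_0 = M_0/2 = 0, d_0 = (M_1 - M_0)/(6h_0) = 7/2, b_0 = Δ_0 - h_0(2M_0 + M_1)/6 = -29/2.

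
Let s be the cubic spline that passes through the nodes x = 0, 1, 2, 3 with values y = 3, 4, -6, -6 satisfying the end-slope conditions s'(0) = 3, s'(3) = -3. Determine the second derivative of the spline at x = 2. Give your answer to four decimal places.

Let σ_i = s''(x_i). Step sizes h_i = 1, 1, 1; slopes of the chords Δ_i = (y_(i+1) - y_i)/h_i = 1, -10, 0.
  1·σ_0 + 4·σ_1 + 1·σ_2 = 6(Δ_1 - Δ_0) = -66
  1·σ_1 + 4·σ_2 + 1·σ_3 = 6(Δ_2 - Δ_1) = 60
Clamped end conditions give two more equations: 2h_0·σ_0 + h_0·σ_1 = 6(Δ_0 - s'(0)) = -12 and h_2·σ_2 + 2h_2·σ_3 = 6(s'(3) - Δ_2) = -18.
Hence σ_0 = 32/5, σ_1 = -124/5, σ_2 = 134/5, σ_3 = -112/5.

26.8000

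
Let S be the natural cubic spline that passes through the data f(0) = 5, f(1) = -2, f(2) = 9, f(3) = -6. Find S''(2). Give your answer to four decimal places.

Write M_i for S''(x_i). With h_i = 1, 1, 1 and divided differences Δ_i = -7, 11, -15, the continuity of S' gives the tridiagonal system
  1·M_0 + 4·M_1 + 1·M_2 = 6(Δ_1 - Δ_0) = 108
  1·M_1 + 4·M_2 + 1·M_3 = 6(Δ_2 - Δ_1) = -156
Natural end conditions: M_0 = M_3 = 0.
Solving: M_0 = 0, M_1 = 196/5, M_2 = -244/5, M_3 = 0.

-48.8000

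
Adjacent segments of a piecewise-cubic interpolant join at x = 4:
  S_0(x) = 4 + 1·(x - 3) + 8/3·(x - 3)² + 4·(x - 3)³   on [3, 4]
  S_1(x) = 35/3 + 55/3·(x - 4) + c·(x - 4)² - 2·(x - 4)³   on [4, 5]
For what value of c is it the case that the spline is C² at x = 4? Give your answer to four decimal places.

S_0''(x) = 16/3 + 24·(x - 3), so S_0''(4) = 88/3. On the right, S_1''(4) = 2c, so c = 44/3.

14.6667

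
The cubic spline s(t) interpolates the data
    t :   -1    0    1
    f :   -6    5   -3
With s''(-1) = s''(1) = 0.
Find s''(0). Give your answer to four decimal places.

With m_i denoting the second derivative at x_i, h_i = 1, 1, and Δ_i = (y_(i+1) − y_i)/h_i = 11, -8:
  1·m_0 + 4·m_1 + 1·m_2 = 6(Δ_1 - Δ_0) = -114
Natural end conditions: m_0 = m_2 = 0.
Solving: m_0 = 0, m_1 = -57/2, m_2 = 0.

-28.5000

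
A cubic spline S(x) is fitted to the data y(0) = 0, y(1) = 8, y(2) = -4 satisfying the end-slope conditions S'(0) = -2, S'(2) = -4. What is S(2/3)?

6

Write σ_i for S''(x_i). With h_i = 1, 1 and divided differences Δ_i = 8, -12, the continuity of S' gives the tridiagonal system
  1·σ_0 + 4·σ_1 + 1·σ_2 = 6(Δ_1 - Δ_0) = -120
Clamped end conditions give two more equations: 2h_0·σ_0 + h_0·σ_1 = 6(Δ_0 - S'(0)) = 60 and h_1·σ_1 + 2h_1·σ_2 = 6(S'(2) - Δ_1) = 48.
Forward elimination and back-substitution give σ_0 = 59, σ_1 = -58, σ_2 = 53.
On [0, 1], S(x) = 0 - 2·x + 59/2·x² - 39/2·x³.
With x = 2/3: S(2/3) = 6.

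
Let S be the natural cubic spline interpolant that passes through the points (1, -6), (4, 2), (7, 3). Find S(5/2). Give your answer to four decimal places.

Write m_i for S''(x_i). With h_i = 3, 3 and divided differences Δ_i = 8/3, 1/3, the continuity of S' gives the tridiagonal system
  3·m_0 + 12·m_1 + 3·m_2 = 6(Δ_1 - Δ_0) = -14
Natural end conditions: m_0 = m_2 = 0.
Solving: m_0 = 0, m_1 = -7/6, m_2 = 0.
On [1, 4], S(t) = -6 + 13/4·(t - 1) + 0·(t - 1)² - 7/108·(t - 1)³.
With (t - 1) = 3/2: S(5/2) = -43/32.

-1.3438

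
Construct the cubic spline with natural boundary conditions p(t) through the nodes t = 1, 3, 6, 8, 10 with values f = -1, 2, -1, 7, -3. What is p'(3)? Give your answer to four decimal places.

-0.6163

Let σ_i = p''(x_i). Step sizes h_i = 2, 3, 2, 2; slopes of the chords Δ_i = (y_(i+1) - y_i)/h_i = 3/2, -1, 4, -5.
  2·σ_0 + 10·σ_1 + 3·σ_2 = 6(Δ_1 - Δ_0) = -15
  3·σ_1 + 10·σ_2 + 2·σ_3 = 6(Δ_2 - Δ_1) = 30
  2·σ_2 + 8·σ_3 + 2·σ_4 = 6(Δ_3 - Δ_2) = -54
Natural end conditions: σ_0 = σ_4 = 0.
Hence σ_0 = 0, σ_1 = -273/86, σ_2 = 240/43, σ_3 = -1401/172, σ_4 = 0.
On [3, 6], p'(t) = b_1 + 2c_1·(t - 3) + 3d_1·(t - 3)² with b_1 = Δ_1 - h_1(2σ_1 + σ_2)/6 = -53/86, c_1 = σ_1/2 = -273/172, d_1 = (σ_2 - σ_1)/(6h_1) = 251/516. So p'(3) = -53/86.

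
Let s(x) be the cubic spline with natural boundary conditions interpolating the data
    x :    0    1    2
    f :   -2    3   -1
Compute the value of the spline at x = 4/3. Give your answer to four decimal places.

2.5000

With M_i denoting the second derivative at x_i, h_i = 1, 1, and Δ_i = (y_(i+1) − y_i)/h_i = 5, -4:
  1·M_0 + 4·M_1 + 1·M_2 = 6(Δ_1 - Δ_0) = -54
Natural end conditions: M_0 = M_2 = 0.
Hence M_0 = 0, M_1 = -27/2, M_2 = 0.
On [1, 2], s(x) = 3 + 1/2·(x - 1) - 27/4·(x - 1)² + 9/4·(x - 1)³.
With (x - 1) = 1/3: s(4/3) = 5/2.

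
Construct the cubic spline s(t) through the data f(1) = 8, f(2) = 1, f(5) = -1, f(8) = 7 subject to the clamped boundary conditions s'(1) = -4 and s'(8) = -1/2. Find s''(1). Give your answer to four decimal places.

-11.9032

Put σ_i = s'' at the i-th knot. Here h = (1, 3, 3) and Δ = (-7, -2/3, 8/3), so the interior equations h_(i-1)·σ_(i-1) + 2(h_(i-1)+h_i)·σ_i + h_i·σ_(i+1) = 6(Δ_i − Δ_(i-1)) read
  1·σ_0 + 8·σ_1 + 3·σ_2 = 6(Δ_1 - Δ_0) = 38
  3·σ_1 + 12·σ_2 + 3·σ_3 = 6(Δ_2 - Δ_1) = 20
Clamped end conditions give two more equations: 2h_0·σ_0 + h_0·σ_1 = 6(Δ_0 - s'(1)) = -18 and h_2·σ_2 + 2h_2·σ_3 = 6(s'(8) - Δ_2) = -19.
Solving: σ_0 = -369/31, σ_1 = 180/31, σ_2 = 107/93, σ_3 = -116/31.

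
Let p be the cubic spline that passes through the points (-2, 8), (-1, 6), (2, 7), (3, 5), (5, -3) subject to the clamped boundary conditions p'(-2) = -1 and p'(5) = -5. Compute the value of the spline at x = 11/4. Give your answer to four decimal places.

5.6794

Let m_i = p''(x_i). Step sizes h_i = 1, 3, 1, 2; slopes of the chords Δ_i = (y_(i+1) - y_i)/h_i = -2, 1/3, -2, -4.
  1·m_0 + 8·m_1 + 3·m_2 = 6(Δ_1 - Δ_0) = 14
  3·m_1 + 8·m_2 + 1·m_3 = 6(Δ_2 - Δ_1) = -14
  1·m_2 + 6·m_3 + 2·m_4 = 6(Δ_3 - Δ_2) = -12
Clamped end conditions give two more equations: 2h_0·m_0 + h_0·m_1 = 6(Δ_0 - p'(-2)) = -6 and h_3·m_3 + 2h_3·m_4 = 6(p'(5) - Δ_3) = -6.
Solving: m_0 = -259/55, m_1 = 188/55, m_2 = -95/33, m_3 = -202/165, m_4 = -293/330.
On [2, 3], p(x) = 7 - 46/55·(x - 2) - 95/66·(x - 2)² + 91/330·(x - 2)³.
With (x - 2) = 3/4: p(11/4) = 39983/7040.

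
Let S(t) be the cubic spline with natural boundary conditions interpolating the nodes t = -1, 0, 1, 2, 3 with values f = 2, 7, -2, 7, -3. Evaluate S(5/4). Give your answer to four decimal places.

Put m_i = S'' at the i-th knot. Here h = (1, 1, 1, 1) and Δ = (5, -9, 9, -10), so the interior equations h_(i-1)·m_(i-1) + 2(h_(i-1)+h_i)·m_i + h_i·m_(i+1) = 6(Δ_i − Δ_(i-1)) read
  1·m_0 + 4·m_1 + 1·m_2 = 6(Δ_1 - Δ_0) = -84
  1·m_1 + 4·m_2 + 1·m_3 = 6(Δ_2 - Δ_1) = 108
  1·m_2 + 4·m_3 + 1·m_4 = 6(Δ_3 - Δ_2) = -114
Natural end conditions: m_0 = m_4 = 0.
Solving the tridiagonal system: m_0 = 0, m_1 = -129/4, m_2 = 45, m_3 = -159/4, m_4 = 0.
On [1, 2], S(t) = -2 + 5/8·(t - 1) + 45/2·(t - 1)² - 113/8·(t - 1)³.
With (t - 1) = 1/4: S(5/4) = -337/512.

-0.6582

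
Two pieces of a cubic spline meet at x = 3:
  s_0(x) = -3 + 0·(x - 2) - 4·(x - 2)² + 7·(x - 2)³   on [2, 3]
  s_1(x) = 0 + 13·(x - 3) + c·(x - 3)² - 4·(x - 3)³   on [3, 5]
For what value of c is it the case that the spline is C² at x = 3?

17

s_0''(x) = -8 + 42·(x - 2), so s_0''(3) = 34. On the right, s_1''(3) = 2c, so c = 17.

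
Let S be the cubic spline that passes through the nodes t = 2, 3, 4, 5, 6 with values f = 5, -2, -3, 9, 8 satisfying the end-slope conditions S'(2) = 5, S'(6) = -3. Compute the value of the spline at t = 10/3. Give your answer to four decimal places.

-4.3254

With M_i denoting the second derivative at x_i, h_i = 1, 1, 1, 1, and Δ_i = (y_(i+1) − y_i)/h_i = -7, -1, 12, -1:
  1·M_0 + 4·M_1 + 1·M_2 = 6(Δ_1 - Δ_0) = 36
  1·M_1 + 4·M_2 + 1·M_3 = 6(Δ_2 - Δ_1) = 78
  1·M_2 + 4·M_3 + 1·M_4 = 6(Δ_3 - Δ_2) = -78
Clamped end conditions give two more equations: 2h_0·M_0 + h_0·M_1 = 6(Δ_0 - S'(2)) = -72 and h_3·M_3 + 2h_3·M_4 = 6(S'(6) - Δ_3) = -12.
Solving the tridiagonal system: M_0 = -1205/28, M_1 = 197/14, M_2 = 91/4, M_3 = -379/14, M_4 = 211/28.
On [3, 4], S(t) = -2 - 531/56·(t - 3) + 197/28·(t - 3)² + 81/56·(t - 3)³.
With (t - 3) = 1/3: S(10/3) = -545/126.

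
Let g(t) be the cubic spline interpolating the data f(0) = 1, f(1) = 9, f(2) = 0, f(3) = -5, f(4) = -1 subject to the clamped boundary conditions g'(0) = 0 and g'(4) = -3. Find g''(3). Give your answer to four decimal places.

With m_i denoting the second derivative at x_i, h_i = 1, 1, 1, 1, and Δ_i = (y_(i+1) − y_i)/h_i = 8, -9, -5, 4:
  1·m_0 + 4·m_1 + 1·m_2 = 6(Δ_1 - Δ_0) = -102
  1·m_1 + 4·m_2 + 1·m_3 = 6(Δ_2 - Δ_1) = 24
  1·m_2 + 4·m_3 + 1·m_4 = 6(Δ_3 - Δ_2) = 54
Clamped end conditions give two more equations: 2h_0·m_0 + h_0·m_1 = 6(Δ_0 - g'(0)) = 48 and h_3·m_3 + 2h_3·m_4 = 6(g'(4) - Δ_3) = -42.
Solving the tridiagonal system: m_0 = 1221/28, m_1 = -549/14, m_2 = 45/4, m_3 = 255/14, m_4 = -843/28.

18.2143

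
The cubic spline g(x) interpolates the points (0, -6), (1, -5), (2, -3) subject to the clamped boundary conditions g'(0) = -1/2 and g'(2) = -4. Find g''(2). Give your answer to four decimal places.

With M_i denoting the second derivative at x_i, h_i = 1, 1, and Δ_i = (y_(i+1) − y_i)/h_i = 1, 2:
  1·M_0 + 4·M_1 + 1·M_2 = 6(Δ_1 - Δ_0) = 6
Clamped end conditions give two more equations: 2h_0·M_0 + h_0·M_1 = 6(Δ_0 - g'(0)) = 9 and h_1·M_1 + 2h_1·M_2 = 6(g'(2) - Δ_1) = -36.
Solving: M_0 = 5/4, M_1 = 13/2, M_2 = -85/4.

-21.2500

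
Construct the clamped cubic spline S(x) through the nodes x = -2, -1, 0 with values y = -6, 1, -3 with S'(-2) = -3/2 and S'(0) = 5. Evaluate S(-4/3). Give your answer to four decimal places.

With M_i denoting the second derivative at x_i, h_i = 1, 1, and Δ_i = (y_(i+1) − y_i)/h_i = 7, -4:
  1·M_0 + 4·M_1 + 1·M_2 = 6(Δ_1 - Δ_0) = -66
Clamped end conditions give two more equations: 2h_0·M_0 + h_0·M_1 = 6(Δ_0 - S'(-2)) = 51 and h_1·M_1 + 2h_1·M_2 = 6(S'(0) - Δ_1) = 54.
Forward elimination and back-substitution give M_0 = 181/4, M_1 = -79/2, M_2 = 187/4.
On [-2, -1], S(x) = -6 - 3/2·(x + 2) + 181/8·(x + 2)² - 113/8·(x + 2)³.
With (x + 2) = 2/3: S(-4/3) = -61/54.

-1.1296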